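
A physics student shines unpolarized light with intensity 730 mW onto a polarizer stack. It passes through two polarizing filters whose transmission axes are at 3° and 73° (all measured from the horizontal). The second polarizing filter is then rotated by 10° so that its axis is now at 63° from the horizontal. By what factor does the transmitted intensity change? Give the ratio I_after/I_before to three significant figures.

Before rotation:
Unpolarized light through the first polarizer → I₁ = ½ I₀, now polarized at 3°.
I₂ = I₁ cos²(73° − 3°) = 0.5 I₀ · cos²(70°) = 0.05849 I₀.
After rotation:
Unpolarized light through the first polarizer → I₁ = ½ I₀, now polarized at 3°.
I₂ = I₁ cos²(63° − 3°) = 0.5 I₀ · cos²(60°) = 0.125 I₀.
Ratio = 0.125 / 0.05849 = 2.137.

I_new/I_old ≈ 2.14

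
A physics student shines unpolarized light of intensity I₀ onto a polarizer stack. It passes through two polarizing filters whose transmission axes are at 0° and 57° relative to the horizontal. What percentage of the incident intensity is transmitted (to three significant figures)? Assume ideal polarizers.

Unpolarized light through the first polarizer → I₁ = ½ I₀, now polarized at 0°.
I₂ = I₁ cos²(57° − 0°) = 0.5 I₀ · cos²(57°) = 0.1483 I₀.
That is 14.83% of the incident intensity.

≈ 14.8%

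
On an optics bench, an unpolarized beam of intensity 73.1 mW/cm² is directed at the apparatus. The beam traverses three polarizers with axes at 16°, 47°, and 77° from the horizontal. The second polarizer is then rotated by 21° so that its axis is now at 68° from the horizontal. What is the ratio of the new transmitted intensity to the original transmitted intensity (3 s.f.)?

I_new/I_old ≈ 0.671

Before rotation:
Unpolarized light through the first polarizer → I₁ = ½ I₀, now polarized at 16°.
I₂ = I₁ cos²(47° − 16°) = 0.5 I₀ · cos²(31°) = 0.3674 I₀.
I₃ = I₂ cos²(77° − 47°) = 0.3674 I₀ · cos²(30°) = 0.2755 I₀.
After rotation:
Unpolarized light through the first polarizer → I₁ = ½ I₀, now polarized at 16°.
I₂ = I₁ cos²(68° − 16°) = 0.5 I₀ · cos²(52°) = 0.1895 I₀.
I₃ = I₂ cos²(77° − 68°) = 0.1895 I₀ · cos²(9°) = 0.1849 I₀.
Ratio = 0.1849 / 0.2755 = 0.671.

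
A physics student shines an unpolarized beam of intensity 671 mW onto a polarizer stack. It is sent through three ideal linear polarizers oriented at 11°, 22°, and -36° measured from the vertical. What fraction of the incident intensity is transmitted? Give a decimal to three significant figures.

I/I₀ ≈ 0.135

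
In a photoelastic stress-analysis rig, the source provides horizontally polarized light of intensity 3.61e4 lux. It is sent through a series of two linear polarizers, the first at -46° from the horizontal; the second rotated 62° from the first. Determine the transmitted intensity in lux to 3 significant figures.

I ≈ 3840 lux

I₁ = 3.61e4 lux · cos²(46°) = 1.742e+04 lux.
I₂ = I₁ · cos²(62°) = 1.742e+04 · 0.2204 = 3839 lux.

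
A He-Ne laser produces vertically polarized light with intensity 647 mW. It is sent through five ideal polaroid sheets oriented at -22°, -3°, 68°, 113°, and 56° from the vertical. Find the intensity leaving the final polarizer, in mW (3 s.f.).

I ≈ 7.82 mW

I₁ = 647 mW · cos²(22°) = 556.2 mW.
I₂ = I₁ · cos²(19°) = 556.2 · 0.894 = 497.3 mW.
I₃ = I₂ · cos²(71°) = 497.3 · 0.106 = 52.71 mW.
I₄ = I₃ · cos²(45°) = 52.71 · 0.5 = 26.35 mW.
I₅ = I₄ · cos²(57°) = 26.35 · 0.2966 = 7.817 mW.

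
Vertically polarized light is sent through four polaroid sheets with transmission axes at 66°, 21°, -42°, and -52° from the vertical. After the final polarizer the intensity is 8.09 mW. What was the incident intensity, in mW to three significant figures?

By Malus's law, I₁ = I₀ cos²(66° − 0°) = I₀ cos²(66°) = 0.1654 I₀.
I₂ = I₁ cos²(21° − 66°) = 0.1654 I₀ · cos²(45°) = 0.08272 I₀.
I₃ = I₂ cos²(-42° − 21°) = 0.08272 I₀ · cos²(63°) = 0.01705 I₀.
I₄ = I₃ cos²(-52° + 42°) = 0.01705 I₀ · cos²(10°) = 0.01653 I₀.
So 8.09 mW = 0.01653 I₀, giving I₀ = 8.09/0.01653 = 489.3 mW.

I₀ ≈ 489 mW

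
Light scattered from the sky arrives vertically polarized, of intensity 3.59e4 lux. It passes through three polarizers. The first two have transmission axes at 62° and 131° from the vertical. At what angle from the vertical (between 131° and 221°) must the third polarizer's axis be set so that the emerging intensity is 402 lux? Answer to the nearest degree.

I₁ = I₀ cos²(62° − 0°) = I₀ cos²(62°) = 0.2204 I₀.
I₂ = I₁ cos²(131° − 62°) = 0.2204 I₀ · cos²(69°) = 0.02831 I₀.
Target fraction: 402 / 3.59e4 lux = 0.0112 of I₀.
Need I₃/I₀ = 0.0112, so cos²(θ − 131°) = 0.0112 / 0.02831 = 0.3956.
θ − 131° = arccos(√0.3956) = 51.0°, giving θ ≈ 131 + 51.0 = 182.0°.

θ ≈ 182°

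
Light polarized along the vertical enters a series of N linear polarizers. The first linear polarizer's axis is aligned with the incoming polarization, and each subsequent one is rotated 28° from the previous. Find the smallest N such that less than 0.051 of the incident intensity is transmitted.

N = 13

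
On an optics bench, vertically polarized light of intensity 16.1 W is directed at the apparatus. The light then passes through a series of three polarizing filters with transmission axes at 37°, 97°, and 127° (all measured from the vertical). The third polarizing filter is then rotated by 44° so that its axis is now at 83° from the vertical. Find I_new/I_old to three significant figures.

I_new/I_old ≈ 1.26

Before rotation:
I₁ = I₀ cos²(37° − 0°) = I₀ cos²(37°) = 0.6378 I₀.
I₂ = I₁ cos²(97° − 37°) = 0.6378 I₀ · cos²(60°) = 0.1595 I₀.
I₃ = I₂ cos²(127° − 97°) = 0.1595 I₀ · cos²(30°) = 0.1196 I₀.
After rotation:
I₁ = I₀ cos²(37° − 0°) = I₀ cos²(37°) = 0.6378 I₀.
I₂ = I₁ cos²(97° − 37°) = 0.6378 I₀ · cos²(60°) = 0.1595 I₀.
I₃ = I₂ cos²(83° − 97°) = 0.1595 I₀ · cos²(14°) = 0.1501 I₀.
Ratio = 0.1501 / 0.1196 = 1.255.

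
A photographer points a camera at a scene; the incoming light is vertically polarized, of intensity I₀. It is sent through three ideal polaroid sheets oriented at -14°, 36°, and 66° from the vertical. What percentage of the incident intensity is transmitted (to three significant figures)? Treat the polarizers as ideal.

By Malus's law, I₁ = I₀ cos²(-14° − 0°) = I₀ cos²(14°) = 0.9415 I₀.
I₂ = I₁ cos²(36° + 14°) = 0.9415 I₀ · cos²(50°) = 0.389 I₀.
I₃ = I₂ cos²(66° − 36°) = 0.389 I₀ · cos²(30°) = 0.2917 I₀.
That is 29.17% of the incident intensity.

≈ 29.2%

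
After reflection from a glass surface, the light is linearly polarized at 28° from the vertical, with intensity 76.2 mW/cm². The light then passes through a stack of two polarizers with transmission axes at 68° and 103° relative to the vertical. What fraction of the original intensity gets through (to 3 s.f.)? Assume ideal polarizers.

I₁ = 76.2 mW/cm² · cos²(40°) = 44.72 mW/cm².
I₂ = I₁ · cos²(35°) = 44.72 · 0.671 = 30 mW/cm².
Transmitted fraction = 0.3938.

I/I₀ ≈ 0.394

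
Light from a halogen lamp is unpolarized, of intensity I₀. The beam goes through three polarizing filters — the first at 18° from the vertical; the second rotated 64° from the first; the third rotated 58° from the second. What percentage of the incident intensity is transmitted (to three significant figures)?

≈ 2.70%

Unpolarized light through the first polarizer → I₁ = ½ I₀, now polarized at 18°.
I₂ = I₁ cos²(64°) = 0.5 · 0.1922 I₀ = 0.09608 I₀.
I₃ = I₂ cos²(58°) = 0.09608 · 0.2808 I₀ = 0.02698 I₀.
That is 2.698% of the incident intensity.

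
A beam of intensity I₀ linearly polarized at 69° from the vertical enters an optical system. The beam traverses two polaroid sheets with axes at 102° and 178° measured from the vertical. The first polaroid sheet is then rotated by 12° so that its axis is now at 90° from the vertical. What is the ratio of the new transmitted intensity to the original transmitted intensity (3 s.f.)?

Before rotation:
I₁ = I₀ cos²(102° − 69°) = I₀ cos²(33°) = 0.7034 I₀.
I₂ = I₁ cos²(178° − 102°) = 0.7034 I₀ · cos²(76°) = 0.04117 I₀.
After rotation:
I₁ = I₀ cos²(90° − 69°) = I₀ cos²(21°) = 0.8716 I₀.
I₂ = I₁ cos²(178° − 90°) = 0.8716 I₀ · cos²(88°) = 0.001062 I₀.
Ratio = 0.001062 / 0.04117 = 0.02579.

I_new/I_old ≈ 0.0258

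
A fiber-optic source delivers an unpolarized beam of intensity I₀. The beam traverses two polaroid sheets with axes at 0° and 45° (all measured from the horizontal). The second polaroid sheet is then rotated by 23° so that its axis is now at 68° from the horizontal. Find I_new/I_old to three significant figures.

Before rotation:
Unpolarized light through the first polarizer → I₁ = ½ I₀, now polarized at 0°.
I₂ = I₁ cos²(45° − 0°) = 0.5 I₀ · cos²(45°) = 0.25 I₀.
After rotation:
Unpolarized light through the first polarizer → I₁ = ½ I₀, now polarized at 0°.
I₂ = I₁ cos²(68° − 0°) = 0.5 I₀ · cos²(68°) = 0.07017 I₀.
Ratio = 0.07017 / 0.25 = 0.2807.

I_new/I_old ≈ 0.281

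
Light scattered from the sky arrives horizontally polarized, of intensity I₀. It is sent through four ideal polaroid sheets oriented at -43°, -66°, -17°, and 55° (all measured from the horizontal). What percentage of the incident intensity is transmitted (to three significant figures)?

≈ 1.86%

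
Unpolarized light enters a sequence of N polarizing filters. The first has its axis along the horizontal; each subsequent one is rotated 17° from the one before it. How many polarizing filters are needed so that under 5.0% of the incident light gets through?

N = 27

First polarizer halves the unpolarized light: factor 1/2.
Each further stage multiplies by cos²(17°) = 0.9145.
After N polarizers: T = 0.5·0.9145^(N−1). Require T < 0.050 ⇒ N−1 > ln(0.050/0.5)/ln(0.9145) = 25.77, so N−1 ≥ 26 and N = 27.
Check: N=27 gives T = 0.04898 < 0.050; N=26 gives T = 0.05355.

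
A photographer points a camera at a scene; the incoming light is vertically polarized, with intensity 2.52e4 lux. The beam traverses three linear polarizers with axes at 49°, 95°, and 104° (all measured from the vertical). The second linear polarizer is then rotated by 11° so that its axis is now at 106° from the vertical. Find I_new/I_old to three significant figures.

I_new/I_old ≈ 0.629

Before rotation:
I₁ = I₀ cos²(49° − 0°) = I₀ cos²(49°) = 0.4304 I₀.
I₂ = I₁ cos²(95° − 49°) = 0.4304 I₀ · cos²(46°) = 0.2077 I₀.
I₃ = I₂ cos²(104° − 95°) = 0.2077 I₀ · cos²(9°) = 0.2026 I₀.
After rotation:
I₁ = I₀ cos²(49° − 0°) = I₀ cos²(49°) = 0.4304 I₀.
I₂ = I₁ cos²(106° − 49°) = 0.4304 I₀ · cos²(57°) = 0.1277 I₀.
I₃ = I₂ cos²(104° − 106°) = 0.1277 I₀ · cos²(2°) = 0.1275 I₀.
Ratio = 0.1275 / 0.2026 = 0.6294.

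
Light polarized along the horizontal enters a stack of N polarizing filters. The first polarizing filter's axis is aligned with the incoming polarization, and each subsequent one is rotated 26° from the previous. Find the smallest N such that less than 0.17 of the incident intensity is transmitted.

N = 10

First polarizer is aligned with the polarization: full transmission.
Each further stage multiplies by cos²(26°) = 0.8078.
After N polarizers: T = 0.8078^(N−1). Require T < 0.17 ⇒ N−1 > ln(0.17)/ln(0.8078) = 8.30, so N−1 ≥ 9 and N = 10.
Check: N=10 gives T = 0.1465 < 0.17; N=9 gives T = 0.1814.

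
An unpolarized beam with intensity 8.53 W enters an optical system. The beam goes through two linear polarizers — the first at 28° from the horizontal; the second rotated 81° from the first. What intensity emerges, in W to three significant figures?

I ≈ 0.104 W

Unpolarized light through the first polarizer → I₁ = 8.53 W/2 = 4.265 W, polarized at 28°.
I₂ = I₁ · cos²(81°) = 4.265 · 0.02447 = 0.1044 W.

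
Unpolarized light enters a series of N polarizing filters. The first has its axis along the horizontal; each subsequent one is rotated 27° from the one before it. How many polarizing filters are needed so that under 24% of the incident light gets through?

First polarizer halves the unpolarized light: factor 1/2.
Each further stage multiplies by cos²(27°) = 0.7939.
After N polarizers: T = 0.5·0.7939^(N−1). Require T < 0.24 ⇒ N−1 > ln(0.24/0.5)/ln(0.7939) = 3.18, so N−1 ≥ 4 and N = 5.
Check: N=5 gives T = 0.1986 < 0.24; N=4 gives T = 0.2502.

N = 5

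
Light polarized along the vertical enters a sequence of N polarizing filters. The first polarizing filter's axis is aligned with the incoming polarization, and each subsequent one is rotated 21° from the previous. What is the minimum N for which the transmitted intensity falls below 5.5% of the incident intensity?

N = 23

First polarizer is aligned with the polarization: full transmission.
Each further stage multiplies by cos²(21°) = 0.8716.
After N polarizers: T = 0.8716^(N−1). Require T < 0.055 ⇒ N−1 > ln(0.055)/ln(0.8716) = 21.10, so N−1 ≥ 22 and N = 23.
Check: N=23 gives T = 0.0486 < 0.055; N=22 gives T = 0.05577.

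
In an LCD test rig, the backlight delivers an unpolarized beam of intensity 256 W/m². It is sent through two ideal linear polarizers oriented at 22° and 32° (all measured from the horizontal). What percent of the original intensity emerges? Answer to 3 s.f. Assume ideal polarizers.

Unpolarized light through the first polarizer → I₁ = 256 W/m²/2 = 128 W/m², polarized at 22°.
I₂ = I₁ · cos²(10°) = 128 · 0.9698 = 124.1 W/m².
That is 48.49% of the incident intensity.

≈ 48.5%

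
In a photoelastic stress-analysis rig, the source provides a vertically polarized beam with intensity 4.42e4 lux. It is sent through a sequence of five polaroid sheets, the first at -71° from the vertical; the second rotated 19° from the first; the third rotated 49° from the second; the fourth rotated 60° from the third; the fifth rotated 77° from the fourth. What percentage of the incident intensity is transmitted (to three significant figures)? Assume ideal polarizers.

By Malus's law, I₁ = 4.42e4 lux · cos²(71°) = 4685 lux.
I₂ = I₁ · cos²(19°) = 4685 · 0.894 = 4188 lux.
I₃ = I₂ · cos²(49°) = 4188 · 0.4304 = 1803 lux.
I₄ = I₃ · cos²(60°) = 1803 · 0.25 = 450.7 lux.
I₅ = I₄ · cos²(77°) = 450.7 · 0.0506 = 22.81 lux.
That is 0.0516% of the incident intensity.

≈ 0.0516%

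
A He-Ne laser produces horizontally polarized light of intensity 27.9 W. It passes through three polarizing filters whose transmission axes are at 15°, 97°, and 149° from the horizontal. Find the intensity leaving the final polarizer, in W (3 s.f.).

I₁ = 27.9 W · cos²(15°) = 26.03 W.
I₂ = I₁ · cos²(82°) = 26.03 · 0.01937 = 0.5042 W.
I₃ = I₂ · cos²(52°) = 0.5042 · 0.379 = 0.1911 W.

I ≈ 0.191 W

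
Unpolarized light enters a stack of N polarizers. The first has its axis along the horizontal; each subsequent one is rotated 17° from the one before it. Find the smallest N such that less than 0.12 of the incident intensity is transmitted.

N = 17

First polarizer halves the unpolarized light: factor 1/2.
Each further stage multiplies by cos²(17°) = 0.9145.
After N polarizers: T = 0.5·0.9145^(N−1). Require T < 0.12 ⇒ N−1 > ln(0.12/0.5)/ln(0.9145) = 15.97, so N−1 ≥ 16 and N = 17.
Check: N=17 gives T = 0.1197 < 0.12; N=16 gives T = 0.1309.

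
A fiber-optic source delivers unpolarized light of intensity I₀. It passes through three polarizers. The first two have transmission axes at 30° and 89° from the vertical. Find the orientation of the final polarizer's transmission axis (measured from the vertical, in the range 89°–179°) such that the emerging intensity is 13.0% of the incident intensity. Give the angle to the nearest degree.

Unpolarized light through the first polarizer → I₁ = ½ I₀, now polarized at 30°.
I₂ = I₁ cos²(89° − 30°) = 0.5 I₀ · cos²(59°) = 0.1326 I₀.
Need I₃/I₀ = 0.13, so cos²(θ − 89°) = 0.13 / 0.1326 = 0.9802.
θ − 89° = arccos(√0.9802) = 8.1°, giving θ ≈ 89 + 8.1 = 97.1°.

θ ≈ 97°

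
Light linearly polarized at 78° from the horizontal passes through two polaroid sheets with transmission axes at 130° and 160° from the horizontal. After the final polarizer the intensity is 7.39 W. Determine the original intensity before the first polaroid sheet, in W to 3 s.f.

I₀ ≈ 26.0 W

I₁ = I₀ cos²(130° − 78°) = I₀ cos²(52°) = 0.379 I₀.
I₂ = I₁ cos²(160° − 130°) = 0.379 I₀ · cos²(30°) = 0.2843 I₀.
So 7.39 W = 0.2843 I₀, giving I₀ = 7.39/0.2843 = 26 W.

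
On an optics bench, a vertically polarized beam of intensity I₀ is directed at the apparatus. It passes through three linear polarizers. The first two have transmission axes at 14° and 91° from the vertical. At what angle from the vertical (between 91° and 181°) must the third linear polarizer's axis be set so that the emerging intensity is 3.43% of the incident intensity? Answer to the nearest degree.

θ ≈ 123°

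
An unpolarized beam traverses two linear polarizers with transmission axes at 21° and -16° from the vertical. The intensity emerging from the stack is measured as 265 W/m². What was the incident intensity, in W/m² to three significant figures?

Unpolarized light through the first polarizer → I₁ = ½ I₀, now polarized at 21°.
I₂ = I₁ cos²(-16° − 21°) = 0.5 I₀ · cos²(37°) = 0.3189 I₀.
So 265 W/m² = 0.3189 I₀, giving I₀ = 265/0.3189 = 831 W/m².

I₀ ≈ 831 W/m²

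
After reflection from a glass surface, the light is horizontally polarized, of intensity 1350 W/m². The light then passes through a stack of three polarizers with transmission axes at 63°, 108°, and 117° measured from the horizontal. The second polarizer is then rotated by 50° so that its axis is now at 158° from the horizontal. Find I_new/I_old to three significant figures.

Before rotation:
I₁ = I₀ cos²(63° − 0°) = I₀ cos²(63°) = 0.2061 I₀.
I₂ = I₁ cos²(108° − 63°) = 0.2061 I₀ · cos²(45°) = 0.1031 I₀.
I₃ = I₂ cos²(117° − 108°) = 0.1031 I₀ · cos²(9°) = 0.1005 I₀.
After rotation:
I₁ = I₀ cos²(63° − 0°) = I₀ cos²(63°) = 0.2061 I₀.
Angle between axes 1 and 2: 85°. I₂ = 0.2061 I₀ · cos²(85°) = 0.001566 I₀.
I₃ = I₂ cos²(117° − 158°) = 0.001566 I₀ · cos²(41°) = 0.0008918 I₀.
Ratio = 0.0008918 / 0.1005 = 0.00887.

I_new/I_old ≈ 0.00887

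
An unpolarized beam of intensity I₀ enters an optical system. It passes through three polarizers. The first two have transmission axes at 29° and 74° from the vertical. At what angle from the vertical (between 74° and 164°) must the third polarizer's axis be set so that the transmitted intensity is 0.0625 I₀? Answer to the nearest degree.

θ ≈ 134°

Unpolarized light through the first polarizer → I₁ = ½ I₀, now polarized at 29°.
I₂ = I₁ cos²(74° − 29°) = 0.5 I₀ · cos²(45°) = 0.25 I₀.
Need I₃/I₀ = 0.0625, so cos²(θ − 74°) = 0.0625 / 0.25 = 0.25.
θ − 74° = arccos(√0.25) = 60.0°, giving θ ≈ 74 + 60.0 = 134.0°.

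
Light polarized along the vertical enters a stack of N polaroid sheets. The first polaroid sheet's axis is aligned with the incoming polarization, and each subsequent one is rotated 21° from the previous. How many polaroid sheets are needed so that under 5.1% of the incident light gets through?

N = 23

First polarizer is aligned with the polarization: full transmission.
Each further stage multiplies by cos²(21°) = 0.8716.
After N polarizers: T = 0.8716^(N−1). Require T < 0.051 ⇒ N−1 > ln(0.051)/ln(0.8716) = 21.65, so N−1 ≥ 22 and N = 23.
Check: N=23 gives T = 0.0486 < 0.051; N=22 gives T = 0.05577.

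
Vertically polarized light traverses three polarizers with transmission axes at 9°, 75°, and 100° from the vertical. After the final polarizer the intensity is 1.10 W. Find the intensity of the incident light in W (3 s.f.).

By Malus's law, I₁ = I₀ cos²(9° − 0°) = I₀ cos²(9°) = 0.9755 I₀.
I₂ = I₁ cos²(75° − 9°) = 0.9755 I₀ · cos²(66°) = 0.1614 I₀.
I₃ = I₂ cos²(100° − 75°) = 0.1614 I₀ · cos²(25°) = 0.1326 I₀.
So 1.10 W = 0.1326 I₀, giving I₀ = 1.10/0.1326 = 8.298 W.

I₀ ≈ 8.30 W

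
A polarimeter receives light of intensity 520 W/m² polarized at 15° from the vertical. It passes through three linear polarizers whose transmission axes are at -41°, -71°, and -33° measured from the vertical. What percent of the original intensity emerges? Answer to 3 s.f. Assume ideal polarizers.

≈ 14.6%

By Malus's law, I₁ = 520 W/m² · cos²(56°) = 162.6 W/m².
I₂ = I₁ · cos²(30°) = 162.6 · 0.75 = 122 W/m².
I₃ = I₂ · cos²(38°) = 122 · 0.621 = 75.73 W/m².
That is 14.56% of the incident intensity.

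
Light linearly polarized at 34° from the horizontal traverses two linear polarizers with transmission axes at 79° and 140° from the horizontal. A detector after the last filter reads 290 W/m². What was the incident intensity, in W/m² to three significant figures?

I₀ ≈ 2470 W/m²

I₁ = I₀ cos²(79° − 34°) = I₀ cos²(45°) = 0.5 I₀.
I₂ = I₁ cos²(140° − 79°) = 0.5 I₀ · cos²(61°) = 0.1175 I₀.
So 290 W/m² = 0.1175 I₀, giving I₀ = 290/0.1175 = 2468 W/m².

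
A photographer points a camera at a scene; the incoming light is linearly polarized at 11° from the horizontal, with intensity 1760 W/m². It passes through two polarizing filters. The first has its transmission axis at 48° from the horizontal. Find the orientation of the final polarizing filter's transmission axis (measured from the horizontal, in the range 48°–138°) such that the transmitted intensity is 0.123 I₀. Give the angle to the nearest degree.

By Malus's law, I₁ = I₀ cos²(48° − 11°) = I₀ cos²(37°) = 0.6378 I₀.
Need I₂/I₀ = 0.123, so cos²(θ − 48°) = 0.123 / 0.6378 = 0.1928.
θ − 48° = arccos(√0.1928) = 64.0°, giving θ ≈ 48 + 64.0 = 112.0°.

θ ≈ 112°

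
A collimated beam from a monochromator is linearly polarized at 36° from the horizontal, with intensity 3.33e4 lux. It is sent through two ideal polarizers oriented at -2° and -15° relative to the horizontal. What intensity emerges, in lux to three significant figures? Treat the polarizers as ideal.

I ≈ 1.96e4 lux

I₁ = 3.33e4 lux · cos²(38°) = 2.068e+04 lux.
I₂ = I₁ · cos²(13°) = 2.068e+04 · 0.9494 = 1.963e+04 lux.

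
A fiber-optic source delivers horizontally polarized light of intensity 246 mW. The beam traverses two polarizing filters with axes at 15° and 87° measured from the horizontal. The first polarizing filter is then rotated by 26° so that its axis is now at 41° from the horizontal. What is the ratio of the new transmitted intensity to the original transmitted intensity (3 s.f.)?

I_new/I_old ≈ 3.08

Before rotation:
I₁ = I₀ cos²(15° − 0°) = I₀ cos²(15°) = 0.933 I₀.
I₂ = I₁ cos²(87° − 15°) = 0.933 I₀ · cos²(72°) = 0.08909 I₀.
After rotation:
I₁ = I₀ cos²(41° − 0°) = I₀ cos²(41°) = 0.5696 I₀.
I₂ = I₁ cos²(87° − 41°) = 0.5696 I₀ · cos²(46°) = 0.2749 I₀.
Ratio = 0.2749 / 0.08909 = 3.085.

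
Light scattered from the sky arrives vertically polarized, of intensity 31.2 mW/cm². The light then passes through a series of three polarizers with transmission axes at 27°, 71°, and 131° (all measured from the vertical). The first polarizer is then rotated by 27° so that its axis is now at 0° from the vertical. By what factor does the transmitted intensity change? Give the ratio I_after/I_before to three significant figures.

I_new/I_old ≈ 0.258

Before rotation:
I₁ = I₀ cos²(27° − 0°) = I₀ cos²(27°) = 0.7939 I₀.
I₂ = I₁ cos²(71° − 27°) = 0.7939 I₀ · cos²(44°) = 0.4108 I₀.
I₃ = I₂ cos²(131° − 71°) = 0.4108 I₀ · cos²(60°) = 0.1027 I₀.
After rotation:
I₁ = I₀ cos²(0° − 0°) = I₀ cos²(0°) = 1 I₀.
I₂ = I₁ cos²(71° − 0°) = 1 I₀ · cos²(71°) = 0.106 I₀.
I₃ = I₂ cos²(131° − 71°) = 0.106 I₀ · cos²(60°) = 0.0265 I₀.
Ratio = 0.0265 / 0.1027 = 0.258.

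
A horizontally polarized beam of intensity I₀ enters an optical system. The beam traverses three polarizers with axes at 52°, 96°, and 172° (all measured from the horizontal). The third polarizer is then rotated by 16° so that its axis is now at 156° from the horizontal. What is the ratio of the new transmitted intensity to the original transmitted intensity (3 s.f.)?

Before rotation:
I₁ = I₀ cos²(52° − 0°) = I₀ cos²(52°) = 0.379 I₀.
I₂ = I₁ cos²(96° − 52°) = 0.379 I₀ · cos²(44°) = 0.1961 I₀.
I₃ = I₂ cos²(172° − 96°) = 0.1961 I₀ · cos²(76°) = 0.01148 I₀.
After rotation:
I₁ = I₀ cos²(52° − 0°) = I₀ cos²(52°) = 0.379 I₀.
I₂ = I₁ cos²(96° − 52°) = 0.379 I₀ · cos²(44°) = 0.1961 I₀.
I₃ = I₂ cos²(156° − 96°) = 0.1961 I₀ · cos²(60°) = 0.04903 I₀.
Ratio = 0.04903 / 0.01148 = 4.272.

I_new/I_old ≈ 4.27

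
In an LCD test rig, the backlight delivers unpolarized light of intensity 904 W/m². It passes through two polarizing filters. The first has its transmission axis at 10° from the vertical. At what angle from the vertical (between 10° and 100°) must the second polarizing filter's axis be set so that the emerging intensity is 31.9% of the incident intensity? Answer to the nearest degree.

θ ≈ 47°

Unpolarized light through the first polarizer → I₁ = ½ I₀, now polarized at 10°.
Need I₂/I₀ = 0.319, so cos²(θ − 10°) = 0.319 / 0.5 = 0.638.
θ − 10° = arccos(√0.638) = 37.0°, giving θ ≈ 10 + 37.0 = 47.0°.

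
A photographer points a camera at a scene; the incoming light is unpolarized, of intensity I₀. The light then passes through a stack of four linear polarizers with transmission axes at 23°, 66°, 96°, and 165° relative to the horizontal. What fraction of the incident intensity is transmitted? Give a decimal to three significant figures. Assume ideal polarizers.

Unpolarized light through the first polarizer → I₁ = ½ I₀, now polarized at 23°.
I₂ = I₁ cos²(66° − 23°) = 0.5 I₀ · cos²(43°) = 0.2674 I₀.
I₃ = I₂ cos²(96° − 66°) = 0.2674 I₀ · cos²(30°) = 0.2006 I₀.
I₄ = I₃ cos²(165° − 96°) = 0.2006 I₀ · cos²(69°) = 0.02576 I₀.
Transmitted fraction = 0.02576.

≈ 0.0258 I₀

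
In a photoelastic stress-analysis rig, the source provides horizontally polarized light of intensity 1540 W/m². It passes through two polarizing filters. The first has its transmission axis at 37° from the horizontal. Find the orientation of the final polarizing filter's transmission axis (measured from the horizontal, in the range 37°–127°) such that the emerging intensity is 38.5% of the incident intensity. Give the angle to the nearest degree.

I₁ = I₀ cos²(37° − 0°) = I₀ cos²(37°) = 0.6378 I₀.
Need I₂/I₀ = 0.385, so cos²(θ − 37°) = 0.385 / 0.6378 = 0.6036.
θ − 37° = arccos(√0.6036) = 39.0°, giving θ ≈ 37 + 39.0 = 76.0°.

θ ≈ 76°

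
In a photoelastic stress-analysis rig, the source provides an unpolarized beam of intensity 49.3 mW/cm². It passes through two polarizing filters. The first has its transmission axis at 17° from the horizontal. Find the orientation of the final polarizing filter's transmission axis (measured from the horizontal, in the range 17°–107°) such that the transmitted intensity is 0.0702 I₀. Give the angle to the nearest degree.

Unpolarized light through the first polarizer → I₁ = ½ I₀, now polarized at 17°.
Need I₂/I₀ = 0.0702, so cos²(θ − 17°) = 0.0702 / 0.5 = 0.1404.
θ − 17° = arccos(√0.1404) = 68.0°, giving θ ≈ 17 + 68.0 = 85.0°.

θ ≈ 85°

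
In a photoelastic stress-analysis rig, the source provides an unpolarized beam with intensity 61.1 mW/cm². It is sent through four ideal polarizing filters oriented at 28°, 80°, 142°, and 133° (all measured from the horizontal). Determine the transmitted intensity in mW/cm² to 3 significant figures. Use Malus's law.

I ≈ 2.49 mW/cm²

Unpolarized light through the first polarizer → I₁ = 61.1 mW/cm²/2 = 30.55 mW/cm², polarized at 28°.
I₂ = I₁ · cos²(52°) = 30.55 · 0.379 = 11.58 mW/cm².
I₃ = I₂ · cos²(62°) = 11.58 · 0.2204 = 2.552 mW/cm².
I₄ = I₃ · cos²(9°) = 2.552 · 0.9755 = 2.49 mW/cm².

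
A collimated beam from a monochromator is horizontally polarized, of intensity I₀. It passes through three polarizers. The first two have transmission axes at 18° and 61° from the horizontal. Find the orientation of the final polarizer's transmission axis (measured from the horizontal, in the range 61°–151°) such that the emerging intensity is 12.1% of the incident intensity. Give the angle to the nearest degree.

By Malus's law, I₁ = I₀ cos²(18° − 0°) = I₀ cos²(18°) = 0.9045 I₀.
I₂ = I₁ cos²(61° − 18°) = 0.9045 I₀ · cos²(43°) = 0.4838 I₀.
Need I₃/I₀ = 0.121, so cos²(θ − 61°) = 0.121 / 0.4838 = 0.2501.
θ − 61° = arccos(√0.2501) = 60.0°, giving θ ≈ 61 + 60.0 = 121.0°.

θ ≈ 121°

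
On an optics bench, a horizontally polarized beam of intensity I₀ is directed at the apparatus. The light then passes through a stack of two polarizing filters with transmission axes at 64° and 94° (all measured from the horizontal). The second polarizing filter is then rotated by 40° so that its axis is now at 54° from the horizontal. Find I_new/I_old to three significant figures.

I_new/I_old ≈ 1.29

Before rotation:
By Malus's law, I₁ = I₀ cos²(64° − 0°) = I₀ cos²(64°) = 0.1922 I₀.
I₂ = I₁ cos²(94° − 64°) = 0.1922 I₀ · cos²(30°) = 0.1441 I₀.
After rotation:
I₁ = I₀ cos²(64° − 0°) = I₀ cos²(64°) = 0.1922 I₀.
I₂ = I₁ cos²(54° − 64°) = 0.1922 I₀ · cos²(10°) = 0.1864 I₀.
Ratio = 0.1864 / 0.1441 = 1.293.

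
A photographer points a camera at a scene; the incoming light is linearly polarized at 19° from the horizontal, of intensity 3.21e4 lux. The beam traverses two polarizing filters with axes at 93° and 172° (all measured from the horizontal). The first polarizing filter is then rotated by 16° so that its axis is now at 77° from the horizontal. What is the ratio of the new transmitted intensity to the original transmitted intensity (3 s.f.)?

Before rotation:
By Malus's law, I₁ = I₀ cos²(93° − 19°) = I₀ cos²(74°) = 0.07598 I₀.
I₂ = I₁ cos²(172° − 93°) = 0.07598 I₀ · cos²(79°) = 0.002766 I₀.
After rotation:
I₁ = I₀ cos²(77° − 19°) = I₀ cos²(58°) = 0.2808 I₀.
Angle between axes 1 and 2: 85°. I₂ = 0.2808 I₀ · cos²(85°) = 0.002133 I₀.
Ratio = 0.002133 / 0.002766 = 0.7711.

I_new/I_old ≈ 0.771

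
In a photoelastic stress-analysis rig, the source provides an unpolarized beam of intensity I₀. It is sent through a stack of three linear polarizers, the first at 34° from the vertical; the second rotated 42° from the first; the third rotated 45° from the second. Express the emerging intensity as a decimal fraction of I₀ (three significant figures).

Unpolarized light through the first polarizer → I₁ = ½ I₀, now polarized at 34°.
I₂ = I₁ cos²(42°) = 0.5 · 0.5523 I₀ = 0.2761 I₀.
I₃ = I₂ cos²(45°) = 0.2761 · 0.5 I₀ = 0.1381 I₀.
Transmitted fraction = 0.1381.

≈ 0.138 I₀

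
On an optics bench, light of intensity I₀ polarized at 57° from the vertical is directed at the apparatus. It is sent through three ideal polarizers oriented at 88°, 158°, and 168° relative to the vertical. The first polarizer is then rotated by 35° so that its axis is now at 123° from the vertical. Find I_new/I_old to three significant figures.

I_new/I_old ≈ 1.29

Before rotation:
I₁ = I₀ cos²(88° − 57°) = I₀ cos²(31°) = 0.7347 I₀.
I₂ = I₁ cos²(158° − 88°) = 0.7347 I₀ · cos²(70°) = 0.08595 I₀.
I₃ = I₂ cos²(168° − 158°) = 0.08595 I₀ · cos²(10°) = 0.08336 I₀.
After rotation:
I₁ = I₀ cos²(123° − 57°) = I₀ cos²(66°) = 0.1654 I₀.
I₂ = I₁ cos²(158° − 123°) = 0.1654 I₀ · cos²(35°) = 0.111 I₀.
I₃ = I₂ cos²(168° − 158°) = 0.111 I₀ · cos²(10°) = 0.1077 I₀.
Ratio = 0.1077 / 0.08336 = 1.292.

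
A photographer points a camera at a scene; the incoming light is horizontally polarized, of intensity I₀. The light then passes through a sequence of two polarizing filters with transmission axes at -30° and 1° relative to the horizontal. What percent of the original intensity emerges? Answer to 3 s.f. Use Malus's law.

By Malus's law, I₁ = I₀ cos²(-30° − 0°) = I₀ cos²(30°) = 0.75 I₀.
I₂ = I₁ cos²(1° + 30°) = 0.75 I₀ · cos²(31°) = 0.5511 I₀.
That is 55.11% of the incident intensity.

≈ 55.1%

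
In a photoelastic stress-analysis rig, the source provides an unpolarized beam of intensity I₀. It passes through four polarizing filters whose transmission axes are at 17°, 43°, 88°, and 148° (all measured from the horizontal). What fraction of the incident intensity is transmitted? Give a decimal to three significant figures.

≈ 0.0505 I₀

Unpolarized light through the first polarizer → I₁ = ½ I₀, now polarized at 17°.
I₂ = I₁ cos²(43° − 17°) = 0.5 I₀ · cos²(26°) = 0.4039 I₀.
I₃ = I₂ cos²(88° − 43°) = 0.4039 I₀ · cos²(45°) = 0.202 I₀.
I₄ = I₃ cos²(148° − 88°) = 0.202 I₀ · cos²(60°) = 0.05049 I₀.
Transmitted fraction = 0.05049.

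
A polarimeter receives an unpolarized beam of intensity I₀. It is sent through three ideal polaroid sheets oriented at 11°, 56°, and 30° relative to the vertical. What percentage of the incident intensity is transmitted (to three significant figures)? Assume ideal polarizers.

≈ 20.2%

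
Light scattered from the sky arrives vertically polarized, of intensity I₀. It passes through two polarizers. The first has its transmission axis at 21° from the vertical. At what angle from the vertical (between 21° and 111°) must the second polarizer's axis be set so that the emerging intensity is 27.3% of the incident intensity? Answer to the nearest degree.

θ ≈ 77°

By Malus's law, I₁ = I₀ cos²(21° − 0°) = I₀ cos²(21°) = 0.8716 I₀.
Need I₂/I₀ = 0.273, so cos²(θ − 21°) = 0.273 / 0.8716 = 0.3132.
θ − 21° = arccos(√0.3132) = 56.0°, giving θ ≈ 21 + 56.0 = 77.0°.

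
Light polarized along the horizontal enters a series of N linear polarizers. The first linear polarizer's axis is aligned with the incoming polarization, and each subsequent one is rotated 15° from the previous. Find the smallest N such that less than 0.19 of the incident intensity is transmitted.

First polarizer is aligned with the polarization: full transmission.
Each further stage multiplies by cos²(15°) = 0.933.
After N polarizers: T = 0.933^(N−1). Require T < 0.19 ⇒ N−1 > ln(0.19)/ln(0.933) = 23.95, so N−1 ≥ 24 and N = 25.
Check: N=25 gives T = 0.1894 < 0.19; N=24 gives T = 0.203.

N = 25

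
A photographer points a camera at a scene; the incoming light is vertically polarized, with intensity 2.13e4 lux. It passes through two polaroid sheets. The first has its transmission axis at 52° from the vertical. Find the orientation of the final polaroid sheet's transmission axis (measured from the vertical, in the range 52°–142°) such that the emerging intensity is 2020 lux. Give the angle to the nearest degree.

By Malus's law, I₁ = I₀ cos²(52° − 0°) = I₀ cos²(52°) = 0.379 I₀.
Target fraction: 2020 / 2.13e4 lux = 0.09484 of I₀.
Need I₂/I₀ = 0.09484, so cos²(θ − 52°) = 0.09484 / 0.379 = 0.2502.
θ − 52° = arccos(√0.2502) = 60.0°, giving θ ≈ 52 + 60.0 = 112.0°.

θ ≈ 112°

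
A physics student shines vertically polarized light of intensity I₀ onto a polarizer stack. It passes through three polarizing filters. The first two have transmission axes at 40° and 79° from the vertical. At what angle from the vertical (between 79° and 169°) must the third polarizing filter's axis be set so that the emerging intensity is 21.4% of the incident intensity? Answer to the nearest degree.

By Malus's law, I₁ = I₀ cos²(40° − 0°) = I₀ cos²(40°) = 0.5868 I₀.
I₂ = I₁ cos²(79° − 40°) = 0.5868 I₀ · cos²(39°) = 0.3544 I₀.
Need I₃/I₀ = 0.214, so cos²(θ − 79°) = 0.214 / 0.3544 = 0.6038.
θ − 79° = arccos(√0.6038) = 39.0°, giving θ ≈ 79 + 39.0 = 118.0°.

θ ≈ 118°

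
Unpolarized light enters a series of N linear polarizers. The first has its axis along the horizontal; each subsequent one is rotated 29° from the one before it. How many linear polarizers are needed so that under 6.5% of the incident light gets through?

First polarizer halves the unpolarized light: factor 1/2.
Each further stage multiplies by cos²(29°) = 0.765.
After N polarizers: T = 0.5·0.765^(N−1). Require T < 0.065 ⇒ N−1 > ln(0.065/0.5)/ln(0.765) = 7.61, so N−1 ≥ 8 and N = 9.
Check: N=9 gives T = 0.05862 < 0.065; N=8 gives T = 0.07664.

N = 9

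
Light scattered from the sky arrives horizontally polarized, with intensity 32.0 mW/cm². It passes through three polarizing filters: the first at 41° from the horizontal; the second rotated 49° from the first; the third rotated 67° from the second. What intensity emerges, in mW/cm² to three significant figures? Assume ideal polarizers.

I ≈ 1.20 mW/cm²

I₁ = 32.0 mW/cm² · cos²(41°) = 18.23 mW/cm².
I₂ = I₁ · cos²(49°) = 18.23 · 0.4304 = 7.845 mW/cm².
I₃ = I₂ · cos²(67°) = 7.845 · 0.1527 = 1.198 mW/cm².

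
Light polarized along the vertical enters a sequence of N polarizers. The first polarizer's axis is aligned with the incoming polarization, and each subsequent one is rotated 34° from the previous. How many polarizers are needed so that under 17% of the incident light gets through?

First polarizer is aligned with the polarization: full transmission.
Each further stage multiplies by cos²(34°) = 0.6873.
After N polarizers: T = 0.6873^(N−1). Require T < 0.17 ⇒ N−1 > ln(0.17)/ln(0.6873) = 4.73, so N−1 ≥ 5 and N = 6.
Check: N=6 gives T = 0.1534 < 0.17; N=5 gives T = 0.2231.

N = 6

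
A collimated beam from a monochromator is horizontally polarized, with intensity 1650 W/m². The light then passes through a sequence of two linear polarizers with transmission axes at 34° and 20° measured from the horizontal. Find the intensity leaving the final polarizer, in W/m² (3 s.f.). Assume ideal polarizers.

I₁ = 1650 W/m² · cos²(34°) = 1134 W/m².
I₂ = I₁ · cos²(14°) = 1134 · 0.9415 = 1068 W/m².

I ≈ 1070 W/m²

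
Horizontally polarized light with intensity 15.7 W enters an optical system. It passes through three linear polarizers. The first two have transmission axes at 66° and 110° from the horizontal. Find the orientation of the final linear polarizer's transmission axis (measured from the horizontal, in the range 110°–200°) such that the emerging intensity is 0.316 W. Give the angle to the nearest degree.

θ ≈ 171°

I₁ = I₀ cos²(66° − 0°) = I₀ cos²(66°) = 0.1654 I₀.
I₂ = I₁ cos²(110° − 66°) = 0.1654 I₀ · cos²(44°) = 0.0856 I₀.
Target fraction: 0.316 / 15.7 W = 0.02013 of I₀.
Need I₃/I₀ = 0.02013, so cos²(θ − 110°) = 0.02013 / 0.0856 = 0.2351.
θ − 110° = arccos(√0.2351) = 61.0°, giving θ ≈ 110 + 61.0 = 171.0°.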